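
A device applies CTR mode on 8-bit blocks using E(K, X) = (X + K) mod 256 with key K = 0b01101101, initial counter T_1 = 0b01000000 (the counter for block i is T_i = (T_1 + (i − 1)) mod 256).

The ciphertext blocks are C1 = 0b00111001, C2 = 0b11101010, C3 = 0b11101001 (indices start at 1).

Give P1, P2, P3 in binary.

P1 = 0b10010100, P2 = 0b01000100, P3 = 0b01000110

CTR decryption: S_i = E(K, T_i) where T_i is the counter for block i; P_i = C_i ⊕ S_i.
P1: T = 0b01000000, S = E(K, T) = 0b10101101; 0b00111001 ⊕ 0b10101101 = 0b10010100.
P2: T = 0b01000001, S = E(K, T) = 0b10101110; 0b11101010 ⊕ 0b10101110 = 0b01000100.
P3: T = 0b01000010, S = E(K, T) = 0b10101111; 0b11101001 ⊕ 0b10101111 = 0b01000110.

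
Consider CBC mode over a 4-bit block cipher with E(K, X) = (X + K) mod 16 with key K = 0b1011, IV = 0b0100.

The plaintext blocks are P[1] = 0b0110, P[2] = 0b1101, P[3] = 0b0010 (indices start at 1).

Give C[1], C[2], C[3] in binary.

CBC encryption: C_i = E(K, P_i ⊕ C_{i−1}), with C_{0} = IV.
C[1]: P[1] ⊕ 0b0100 = 0b0010; E(K, 0b0010) = 0b1101.
C[2]: P[2] ⊕ 0b1101 = 0b0000; E(K, 0b0000) = 0b1011.
C[3]: P[3] ⊕ 0b1011 = 0b1001; E(K, 0b1001) = 0b0100.

C[1] = 0b1101, C[2] = 0b1011, C[3] = 0b0100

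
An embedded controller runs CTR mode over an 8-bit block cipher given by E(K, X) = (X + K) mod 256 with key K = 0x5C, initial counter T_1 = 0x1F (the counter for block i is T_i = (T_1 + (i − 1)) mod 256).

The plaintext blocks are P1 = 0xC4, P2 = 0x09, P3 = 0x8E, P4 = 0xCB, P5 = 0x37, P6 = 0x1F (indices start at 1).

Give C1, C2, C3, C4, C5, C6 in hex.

CTR encryption: S_i = E(K, T_i) where T_i is the counter for block i; C_i = P_i ⊕ S_i.
C1: T = 0x1F, S = E(K, T) = 0x7B; 0xC4 ⊕ 0x7B = 0xBF.
C2: T = 0x20, S = E(K, T) = 0x7C; 0x09 ⊕ 0x7C = 0x75.
C3: T = 0x21, S = E(K, T) = 0x7D; 0x8E ⊕ 0x7D = 0xF3.
C4: T = 0x22, S = E(K, T) = 0x7E; 0xCB ⊕ 0x7E = 0xB5.
C5: T = 0x23, S = E(K, T) = 0x7F; 0x37 ⊕ 0x7F = 0x48.
C6: T = 0x24, S = E(K, T) = 0x80; 0x1F ⊕ 0x80 = 0x9F.

C1 = 0xBF, C2 = 0x75, C3 = 0xF3, C4 = 0xB5, C5 = 0x48, C6 = 0x9F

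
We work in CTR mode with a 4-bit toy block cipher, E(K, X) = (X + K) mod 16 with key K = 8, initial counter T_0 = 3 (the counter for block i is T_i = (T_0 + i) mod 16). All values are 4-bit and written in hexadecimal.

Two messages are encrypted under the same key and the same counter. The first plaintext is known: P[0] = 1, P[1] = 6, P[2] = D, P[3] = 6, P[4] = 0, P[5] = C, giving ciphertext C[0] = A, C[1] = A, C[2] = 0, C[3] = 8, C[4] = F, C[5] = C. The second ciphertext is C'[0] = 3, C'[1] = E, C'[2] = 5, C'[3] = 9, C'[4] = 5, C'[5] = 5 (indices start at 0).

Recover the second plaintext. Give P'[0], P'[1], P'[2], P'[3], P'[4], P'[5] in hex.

In CTR with a reused counter, both messages share the same keystream S_i, so C_i ⊕ C'_i = P_i ⊕ P'_i and thus P'_i = P_i ⊕ C_i ⊕ C'_i.
P'[0]: 1 ⊕ A ⊕ 3 = 8.
P'[1]: 6 ⊕ A ⊕ E = 2.
P'[2]: D ⊕ 0 ⊕ 5 = 8.
P'[3]: 6 ⊕ 8 ⊕ 9 = 7.
P'[4]: 0 ⊕ F ⊕ 5 = A.
P'[5]: C ⊕ C ⊕ 5 = 5.

P'[0] = 8, P'[1] = 2, P'[2] = 8, P'[3] = 7, P'[4] = A, P'[5] = 5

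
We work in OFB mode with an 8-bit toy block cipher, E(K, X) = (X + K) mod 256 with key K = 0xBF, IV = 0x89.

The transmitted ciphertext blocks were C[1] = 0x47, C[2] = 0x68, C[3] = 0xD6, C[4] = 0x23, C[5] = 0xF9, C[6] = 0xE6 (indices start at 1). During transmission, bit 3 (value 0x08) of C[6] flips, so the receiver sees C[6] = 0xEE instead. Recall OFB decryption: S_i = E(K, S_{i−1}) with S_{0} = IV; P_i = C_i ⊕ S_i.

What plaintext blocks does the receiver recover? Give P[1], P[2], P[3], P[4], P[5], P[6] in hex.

P[1] = 0x0F, P[2] = 0x6F, P[3] = 0x10, P[4] = 0xA6, P[5] = 0xBD, P[6] = 0xED

Only C[6] changed, to 0xEE. In OFB, a change in C_i flips the same bit in P_i only; the keystream is unaffected. Decrypting the received ciphertext:
P[1]: S = E(K, 0x89) = 0x48; 0x47 ⊕ 0x48 = 0x0F.
P[2]: S = E(K, 0x48) = 0x07; 0x68 ⊕ 0x07 = 0x6F.
P[3]: S = E(K, 0x07) = 0xC6; 0xD6 ⊕ 0xC6 = 0x10.
P[4]: S = E(K, 0xC6) = 0x85; 0x23 ⊕ 0x85 = 0xA6.
P[5]: S = E(K, 0x85) = 0x44; 0xF9 ⊕ 0x44 = 0xBD.
P[6]: S = E(K, 0x44) = 0x03; 0xEE ⊕ 0x03 = 0xED.
Blocks that differ from the original plaintext: P[6].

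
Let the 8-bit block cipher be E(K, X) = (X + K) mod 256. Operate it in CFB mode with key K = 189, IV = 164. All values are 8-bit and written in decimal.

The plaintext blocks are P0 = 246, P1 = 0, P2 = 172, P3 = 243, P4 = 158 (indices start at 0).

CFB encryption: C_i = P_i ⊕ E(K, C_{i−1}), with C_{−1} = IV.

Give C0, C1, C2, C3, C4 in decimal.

C0: E(K, 164) = 97; 246 ⊕ 97 = 151.
C1: E(K, 151) = 84; 0 ⊕ 84 = 84.
C2: E(K, 84) = 17; 172 ⊕ 17 = 189.
C3: E(K, 189) = 122; 243 ⊕ 122 = 137.
C4: E(K, 137) = 70; 158 ⊕ 70 = 216.

C0 = 151, C1 = 84, C2 = 189, C3 = 137, C4 = 216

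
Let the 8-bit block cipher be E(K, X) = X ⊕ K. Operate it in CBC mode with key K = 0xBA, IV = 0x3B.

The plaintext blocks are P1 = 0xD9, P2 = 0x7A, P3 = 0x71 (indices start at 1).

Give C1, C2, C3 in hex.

C1 = 0x58, C2 = 0x98, C3 = 0x53

CBC encryption: C_i = E(K, P_i ⊕ C_{i−1}), with C_{0} = IV.
C1: P1 ⊕ 0x3B = 0xE2; E(K, 0xE2) = 0x58.
C2: P2 ⊕ 0x58 = 0x22; E(K, 0x22) = 0x98.
C3: P3 ⊕ 0x98 = 0xE9; E(K, 0xE9) = 0x53.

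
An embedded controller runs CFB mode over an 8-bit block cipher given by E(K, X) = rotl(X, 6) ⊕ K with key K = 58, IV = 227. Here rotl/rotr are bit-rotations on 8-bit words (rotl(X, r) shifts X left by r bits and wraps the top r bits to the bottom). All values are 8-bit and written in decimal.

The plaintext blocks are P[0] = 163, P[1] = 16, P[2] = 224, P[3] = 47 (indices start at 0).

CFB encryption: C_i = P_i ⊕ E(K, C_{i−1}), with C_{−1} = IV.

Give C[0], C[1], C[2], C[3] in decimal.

C[0] = 97, C[1] = 114, C[2] = 70, C[3] = 132

C[0]: E(K, 227) = 194; 163 ⊕ 194 = 97.
C[1]: E(K, 97) = 98; 16 ⊕ 98 = 114.
C[2]: E(K, 114) = 166; 224 ⊕ 166 = 70.
C[3]: E(K, 70) = 171; 47 ⊕ 171 = 132.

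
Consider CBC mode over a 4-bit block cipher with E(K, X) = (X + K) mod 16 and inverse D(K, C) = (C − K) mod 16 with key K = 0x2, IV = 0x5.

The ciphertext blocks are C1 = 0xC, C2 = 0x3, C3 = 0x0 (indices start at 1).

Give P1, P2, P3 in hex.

CBC decryption: P_i = D(K, C_i) ⊕ C_{i−1}, with C_{0} = IV.
P1: D(K, 0xC) = 0xA; 0xA ⊕ 0x5 = 0xF.
P2: D(K, 0x3) = 0x1; 0x1 ⊕ 0xC = 0xD.
P3: D(K, 0x0) = 0xE; 0xE ⊕ 0x3 = 0xD.

P1 = 0xF, P2 = 0xD, P3 = 0xD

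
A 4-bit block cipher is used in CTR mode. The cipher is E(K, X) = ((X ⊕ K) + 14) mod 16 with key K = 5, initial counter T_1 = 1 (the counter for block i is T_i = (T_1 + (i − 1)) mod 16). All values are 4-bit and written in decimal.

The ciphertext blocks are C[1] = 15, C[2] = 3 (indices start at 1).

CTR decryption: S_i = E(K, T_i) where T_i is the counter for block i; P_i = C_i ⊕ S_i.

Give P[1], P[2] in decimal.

P[1]: T = 1, S = E(K, T) = 2; 15 ⊕ 2 = 13.
P[2]: T = 2, S = E(K, T) = 5; 3 ⊕ 5 = 6.

P[1] = 13, P[2] = 6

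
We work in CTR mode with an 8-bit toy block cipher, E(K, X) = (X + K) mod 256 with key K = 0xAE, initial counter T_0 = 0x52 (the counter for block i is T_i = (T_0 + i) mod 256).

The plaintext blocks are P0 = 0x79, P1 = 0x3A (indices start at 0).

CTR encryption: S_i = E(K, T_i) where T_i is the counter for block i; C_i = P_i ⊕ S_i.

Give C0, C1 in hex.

C0 = 0x79, C1 = 0x3B

C0: T = 0x52, S = E(K, T) = 0x00; 0x79 ⊕ 0x00 = 0x79.
C1: T = 0x53, S = E(K, T) = 0x01; 0x3A ⊕ 0x01 = 0x3B.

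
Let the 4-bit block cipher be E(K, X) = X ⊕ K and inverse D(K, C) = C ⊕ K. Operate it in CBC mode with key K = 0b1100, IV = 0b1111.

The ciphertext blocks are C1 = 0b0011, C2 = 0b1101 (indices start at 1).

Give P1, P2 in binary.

CBC decryption: P_i = D(K, C_i) ⊕ C_{i−1}, with C_{0} = IV.
P1: D(K, 0b0011) = 0b1111; 0b1111 ⊕ 0b1111 = 0b0000.
P2: D(K, 0b1101) = 0b0001; 0b0001 ⊕ 0b0011 = 0b0010.

P1 = 0b0000, P2 = 0b0010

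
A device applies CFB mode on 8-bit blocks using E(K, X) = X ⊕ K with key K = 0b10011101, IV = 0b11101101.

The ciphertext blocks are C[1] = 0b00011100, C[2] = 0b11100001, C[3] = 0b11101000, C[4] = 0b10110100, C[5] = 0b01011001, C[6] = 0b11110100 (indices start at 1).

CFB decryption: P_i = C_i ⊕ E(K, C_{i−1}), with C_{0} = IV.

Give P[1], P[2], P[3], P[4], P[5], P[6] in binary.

P[1] = 0b01101100, P[2] = 0b01100000, P[3] = 0b10010100, P[4] = 0b11000001, P[5] = 0b01110000, P[6] = 0b00110000

P[1]: E(K, 0b11101101) = 0b01110000; 0b00011100 ⊕ 0b01110000 = 0b01101100.
P[2]: E(K, 0b00011100) = 0b10000001; 0b11100001 ⊕ 0b10000001 = 0b01100000.
P[3]: E(K, 0b11100001) = 0b01111100; 0b11101000 ⊕ 0b01111100 = 0b10010100.
P[4]: E(K, 0b11101000) = 0b01110101; 0b10110100 ⊕ 0b01110101 = 0b11000001.
P[5]: E(K, 0b10110100) = 0b00101001; 0b01011001 ⊕ 0b00101001 = 0b01110000.
P[6]: E(K, 0b01011001) = 0b11000100; 0b11110100 ⊕ 0b11000100 = 0b00110000.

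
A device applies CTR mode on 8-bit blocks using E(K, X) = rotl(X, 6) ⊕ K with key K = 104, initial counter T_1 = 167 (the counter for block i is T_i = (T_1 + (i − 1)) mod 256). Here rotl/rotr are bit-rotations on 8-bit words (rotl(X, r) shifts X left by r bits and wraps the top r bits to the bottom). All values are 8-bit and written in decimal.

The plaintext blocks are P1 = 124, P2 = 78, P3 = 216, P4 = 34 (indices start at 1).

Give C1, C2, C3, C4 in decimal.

CTR encryption: S_i = E(K, T_i) where T_i is the counter for block i; C_i = P_i ⊕ S_i.
C1: T = 167, S = E(K, T) = 129; 124 ⊕ 129 = 253.
C2: T = 168, S = E(K, T) = 66; 78 ⊕ 66 = 12.
C3: T = 169, S = E(K, T) = 2; 216 ⊕ 2 = 218.
C4: T = 170, S = E(K, T) = 194; 34 ⊕ 194 = 224.

C1 = 253, C2 = 12, C3 = 218, C4 = 224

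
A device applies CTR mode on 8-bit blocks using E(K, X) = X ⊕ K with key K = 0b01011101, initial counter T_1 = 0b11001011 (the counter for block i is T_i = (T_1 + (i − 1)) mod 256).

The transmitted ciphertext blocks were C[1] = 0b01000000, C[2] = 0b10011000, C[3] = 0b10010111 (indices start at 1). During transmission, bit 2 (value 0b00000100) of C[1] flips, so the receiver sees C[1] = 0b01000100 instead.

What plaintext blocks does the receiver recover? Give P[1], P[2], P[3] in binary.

P[1] = 0b11010010, P[2] = 0b00001001, P[3] = 0b00000111

CTR decryption: S_i = E(K, T_i) where T_i is the counter for block i; P_i = C_i ⊕ S_i.
Only C[1] changed, to 0b01000100. In CTR, a change in C_i flips the same bit in P_i only; the keystream is unaffected. Decrypting the received ciphertext:
P[1]: T = 0b11001011, S = E(K, T) = 0b10010110; 0b01000100 ⊕ 0b10010110 = 0b11010010.
P[2]: T = 0b11001100, S = E(K, T) = 0b10010001; 0b10011000 ⊕ 0b10010001 = 0b00001001.
P[3]: T = 0b11001101, S = E(K, T) = 0b10010000; 0b10010111 ⊕ 0b10010000 = 0b00000111.
Blocks that differ from the original plaintext: P[1].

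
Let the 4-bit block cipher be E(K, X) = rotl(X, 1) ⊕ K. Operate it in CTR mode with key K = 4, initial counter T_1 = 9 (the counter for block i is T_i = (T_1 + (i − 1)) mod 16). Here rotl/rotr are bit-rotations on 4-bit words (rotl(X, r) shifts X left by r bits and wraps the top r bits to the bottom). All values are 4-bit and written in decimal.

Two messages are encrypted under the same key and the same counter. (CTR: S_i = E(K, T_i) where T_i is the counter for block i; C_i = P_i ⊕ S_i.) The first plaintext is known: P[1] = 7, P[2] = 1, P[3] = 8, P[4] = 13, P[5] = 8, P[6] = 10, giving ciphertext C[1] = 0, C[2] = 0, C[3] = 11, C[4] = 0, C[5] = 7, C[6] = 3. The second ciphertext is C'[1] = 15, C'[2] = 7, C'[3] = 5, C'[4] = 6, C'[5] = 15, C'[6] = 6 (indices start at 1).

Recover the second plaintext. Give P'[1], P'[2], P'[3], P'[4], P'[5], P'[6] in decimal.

In CTR with a reused counter, both messages share the same keystream S_i, so C_i ⊕ C'_i = P_i ⊕ P'_i and thus P'_i = P_i ⊕ C_i ⊕ C'_i.
P'[1]: 7 ⊕ 0 ⊕ 15 = 8.
P'[2]: 1 ⊕ 0 ⊕ 7 = 6.
P'[3]: 8 ⊕ 11 ⊕ 5 = 6.
P'[4]: 13 ⊕ 0 ⊕ 6 = 11.
P'[5]: 8 ⊕ 7 ⊕ 15 = 0.
P'[6]: 10 ⊕ 3 ⊕ 6 = 15.

P'[1] = 8, P'[2] = 6, P'[3] = 6, P'[4] = 11, P'[5] = 0, P'[6] = 15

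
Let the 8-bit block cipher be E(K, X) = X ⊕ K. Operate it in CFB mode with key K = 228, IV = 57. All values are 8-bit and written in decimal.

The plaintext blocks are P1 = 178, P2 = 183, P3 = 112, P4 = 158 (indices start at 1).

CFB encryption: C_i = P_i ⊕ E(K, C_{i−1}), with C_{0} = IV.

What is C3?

C3 = 168

C1: E(K, 57) = 221; 178 ⊕ 221 = 111.
C2: E(K, 111) = 139; 183 ⊕ 139 = 60.
C3: E(K, 60) = 216; 112 ⊕ 216 = 168.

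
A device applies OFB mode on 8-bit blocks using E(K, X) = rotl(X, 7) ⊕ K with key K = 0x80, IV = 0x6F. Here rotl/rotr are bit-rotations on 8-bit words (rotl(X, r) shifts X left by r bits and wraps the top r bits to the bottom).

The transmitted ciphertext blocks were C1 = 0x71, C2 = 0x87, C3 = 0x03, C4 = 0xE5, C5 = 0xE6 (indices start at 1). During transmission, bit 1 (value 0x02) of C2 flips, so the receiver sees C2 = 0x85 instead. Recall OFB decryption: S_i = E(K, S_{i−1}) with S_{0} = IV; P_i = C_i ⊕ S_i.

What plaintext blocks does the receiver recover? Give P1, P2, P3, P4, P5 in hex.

Only C2 changed, to 0x85. In OFB, a change in C_i flips the same bit in P_i only; the keystream is unaffected. Decrypting the received ciphertext:
P1: S = E(K, 0x6F) = 0x37; 0x71 ⊕ 0x37 = 0x46.
P2: S = E(K, 0x37) = 0x1B; 0x85 ⊕ 0x1B = 0x9E.
P3: S = E(K, 0x1B) = 0x0D; 0x03 ⊕ 0x0D = 0x0E.
P4: S = E(K, 0x0D) = 0x06; 0xE5 ⊕ 0x06 = 0xE3.
P5: S = E(K, 0x06) = 0x83; 0xE6 ⊕ 0x83 = 0x65.
Blocks that differ from the original plaintext: P2.

P1 = 0x46, P2 = 0x9E, P3 = 0x0E, P4 = 0xE3, P5 = 0x65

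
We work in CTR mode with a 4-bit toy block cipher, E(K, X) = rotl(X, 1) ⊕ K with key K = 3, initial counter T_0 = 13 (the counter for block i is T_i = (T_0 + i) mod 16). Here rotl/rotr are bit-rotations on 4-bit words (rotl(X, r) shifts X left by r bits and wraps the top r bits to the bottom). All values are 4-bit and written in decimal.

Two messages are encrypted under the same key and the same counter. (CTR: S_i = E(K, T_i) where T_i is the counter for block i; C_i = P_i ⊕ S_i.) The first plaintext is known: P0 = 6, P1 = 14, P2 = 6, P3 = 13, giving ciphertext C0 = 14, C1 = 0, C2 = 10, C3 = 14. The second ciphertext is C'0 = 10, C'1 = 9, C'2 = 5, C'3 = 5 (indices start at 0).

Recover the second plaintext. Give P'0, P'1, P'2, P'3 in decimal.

In CTR with a reused counter, both messages share the same keystream S_i, so C_i ⊕ C'_i = P_i ⊕ P'_i and thus P'_i = P_i ⊕ C_i ⊕ C'_i.
P'0: 6 ⊕ 14 ⊕ 10 = 2.
P'1: 14 ⊕ 0 ⊕ 9 = 7.
P'2: 6 ⊕ 10 ⊕ 5 = 9.
P'3: 13 ⊕ 14 ⊕ 5 = 6.

P'0 = 2, P'1 = 7, P'2 = 9, P'3 = 6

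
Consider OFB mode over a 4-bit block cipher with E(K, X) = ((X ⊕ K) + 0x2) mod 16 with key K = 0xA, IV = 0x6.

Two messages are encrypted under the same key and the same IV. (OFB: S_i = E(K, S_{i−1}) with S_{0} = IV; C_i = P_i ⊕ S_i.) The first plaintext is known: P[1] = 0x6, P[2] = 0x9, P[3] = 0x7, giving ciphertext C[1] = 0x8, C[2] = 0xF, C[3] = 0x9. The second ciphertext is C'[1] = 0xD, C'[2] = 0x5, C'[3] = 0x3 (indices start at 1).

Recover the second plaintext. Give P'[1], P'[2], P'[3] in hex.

P'[1] = 0x3, P'[2] = 0x3, P'[3] = 0xD

In OFB with a reused IV, both messages share the same keystream S_i, so C_i ⊕ C'_i = P_i ⊕ P'_i and thus P'_i = P_i ⊕ C_i ⊕ C'_i.
P'[1]: 0x6 ⊕ 0x8 ⊕ 0xD = 0x3.
P'[2]: 0x9 ⊕ 0xF ⊕ 0x5 = 0x3.
P'[3]: 0x7 ⊕ 0x9 ⊕ 0x3 = 0xD.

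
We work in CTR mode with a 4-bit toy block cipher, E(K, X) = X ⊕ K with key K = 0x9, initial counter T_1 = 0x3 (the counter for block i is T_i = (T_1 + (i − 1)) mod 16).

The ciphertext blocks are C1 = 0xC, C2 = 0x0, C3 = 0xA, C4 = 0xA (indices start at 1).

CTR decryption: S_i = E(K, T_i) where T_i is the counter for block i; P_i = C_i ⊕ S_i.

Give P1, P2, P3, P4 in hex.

P1: T = 0x3, S = E(K, T) = 0xA; 0xC ⊕ 0xA = 0x6.
P2: T = 0x4, S = E(K, T) = 0xD; 0x0 ⊕ 0xD = 0xD.
P3: T = 0x5, S = E(K, T) = 0xC; 0xA ⊕ 0xC = 0x6.
P4: T = 0x6, S = E(K, T) = 0xF; 0xA ⊕ 0xF = 0x5.

P1 = 0x6, P2 = 0xD, P3 = 0x6, P4 = 0x5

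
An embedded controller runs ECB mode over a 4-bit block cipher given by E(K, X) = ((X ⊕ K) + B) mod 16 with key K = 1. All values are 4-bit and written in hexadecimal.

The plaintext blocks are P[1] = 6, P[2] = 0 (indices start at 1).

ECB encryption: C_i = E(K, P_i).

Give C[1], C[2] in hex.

C[1] = 2, C[2] = C

C[1]: E(K, 6) = 2.
C[2]: E(K, 0) = C.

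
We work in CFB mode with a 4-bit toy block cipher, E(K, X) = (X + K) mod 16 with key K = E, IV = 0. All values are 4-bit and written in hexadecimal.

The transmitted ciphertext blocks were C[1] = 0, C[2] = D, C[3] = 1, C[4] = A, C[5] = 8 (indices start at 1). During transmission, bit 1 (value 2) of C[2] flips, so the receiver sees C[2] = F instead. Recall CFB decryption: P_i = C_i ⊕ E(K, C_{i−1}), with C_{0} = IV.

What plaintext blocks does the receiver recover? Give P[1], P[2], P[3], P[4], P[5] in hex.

Only C[2] changed, to F. In CFB, a change in C_i flips the same bit in P_i and garbles P_{i+1}. Decrypting the received ciphertext:
P[1]: E(K, 0) = E; 0 ⊕ E = E.
P[2]: E(K, 0) = E; F ⊕ E = 1.
P[3]: E(K, F) = D; 1 ⊕ D = C.
P[4]: E(K, 1) = F; A ⊕ F = 5.
P[5]: E(K, A) = 8; 8 ⊕ 8 = 0.
Blocks that differ from the original plaintext: P[2], P[3].

P[1] = E, P[2] = 1, P[3] = C, P[4] = 5, P[5] = 0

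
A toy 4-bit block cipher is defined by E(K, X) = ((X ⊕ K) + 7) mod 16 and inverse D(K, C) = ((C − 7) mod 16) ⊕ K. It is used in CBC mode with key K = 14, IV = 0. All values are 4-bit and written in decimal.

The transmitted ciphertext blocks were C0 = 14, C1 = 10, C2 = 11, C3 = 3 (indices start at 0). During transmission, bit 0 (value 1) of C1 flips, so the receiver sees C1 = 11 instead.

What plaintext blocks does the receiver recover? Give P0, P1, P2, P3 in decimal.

P0 = 9, P1 = 4, P2 = 1, P3 = 9

CBC decryption: P_i = D(K, C_i) ⊕ C_{i−1}, with C_{−1} = IV.
Only C1 changed, to 11. In CBC, a change in C_i garbles P_i and flips the same bit in P_{i+1}. Decrypting the received ciphertext:
P0: D(K, 14) = 9; 9 ⊕ 0 = 9.
P1: D(K, 11) = 10; 10 ⊕ 14 = 4.
P2: D(K, 11) = 10; 10 ⊕ 11 = 1.
P3: D(K, 3) = 2; 2 ⊕ 11 = 9.
Blocks that differ from the original plaintext: P1, P2.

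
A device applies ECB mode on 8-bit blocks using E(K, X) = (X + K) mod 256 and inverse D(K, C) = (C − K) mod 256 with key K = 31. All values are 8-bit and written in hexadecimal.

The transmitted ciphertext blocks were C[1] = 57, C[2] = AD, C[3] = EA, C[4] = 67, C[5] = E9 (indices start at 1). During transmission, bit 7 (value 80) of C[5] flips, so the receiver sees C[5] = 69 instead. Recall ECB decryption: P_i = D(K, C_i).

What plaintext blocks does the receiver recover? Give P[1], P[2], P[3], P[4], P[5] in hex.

P[1] = 26, P[2] = 7C, P[3] = B9, P[4] = 36, P[5] = 38

Only C[5] changed, to 69. In ECB, a change in C_i affects only P_i. Decrypting the received ciphertext:
P[1]: D(K, 57) = 26.
P[2]: D(K, AD) = 7C.
P[3]: D(K, EA) = B9.
P[4]: D(K, 67) = 36.
P[5]: D(K, 69) = 38.
Blocks that differ from the original plaintext: P[5].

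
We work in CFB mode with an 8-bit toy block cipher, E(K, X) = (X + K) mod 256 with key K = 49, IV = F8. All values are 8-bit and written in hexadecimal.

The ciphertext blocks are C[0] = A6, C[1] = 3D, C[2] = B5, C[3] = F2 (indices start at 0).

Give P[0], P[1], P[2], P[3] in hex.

CFB decryption: P_i = C_i ⊕ E(K, C_{i−1}), with C_{−1} = IV.
P[0]: E(K, F8) = 41; A6 ⊕ 41 = E7.
P[1]: E(K, A6) = EF; 3D ⊕ EF = D2.
P[2]: E(K, 3D) = 86; B5 ⊕ 86 = 33.
P[3]: E(K, B5) = FE; F2 ⊕ FE = 0C.

P[0] = E7, P[1] = D2, P[2] = 33, P[3] = 0C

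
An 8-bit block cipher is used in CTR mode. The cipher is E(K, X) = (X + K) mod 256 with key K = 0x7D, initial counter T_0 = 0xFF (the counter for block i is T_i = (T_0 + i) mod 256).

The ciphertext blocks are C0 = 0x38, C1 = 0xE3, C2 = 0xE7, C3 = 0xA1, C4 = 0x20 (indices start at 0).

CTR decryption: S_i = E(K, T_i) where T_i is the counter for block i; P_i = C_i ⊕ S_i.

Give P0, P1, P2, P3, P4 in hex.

P0 = 0x44, P1 = 0x9E, P2 = 0x99, P3 = 0xDE, P4 = 0xA0

P0: T = 0xFF, S = E(K, T) = 0x7C; 0x38 ⊕ 0x7C = 0x44.
P1: T = 0x00, S = E(K, T) = 0x7D; 0xE3 ⊕ 0x7D = 0x9E.
P2: T = 0x01, S = E(K, T) = 0x7E; 0xE7 ⊕ 0x7E = 0x99.
P3: T = 0x02, S = E(K, T) = 0x7F; 0xA1 ⊕ 0x7F = 0xDE.
P4: T = 0x03, S = E(K, T) = 0x80; 0x20 ⊕ 0x80 = 0xA0.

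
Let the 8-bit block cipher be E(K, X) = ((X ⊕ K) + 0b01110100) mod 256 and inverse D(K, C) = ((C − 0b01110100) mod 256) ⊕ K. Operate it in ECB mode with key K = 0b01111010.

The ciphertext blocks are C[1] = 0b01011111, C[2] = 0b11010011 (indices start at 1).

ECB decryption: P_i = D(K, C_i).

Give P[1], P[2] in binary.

P[1] = 0b10010001, P[2] = 0b00100101

P[1]: D(K, 0b01011111) = 0b10010001.
P[2]: D(K, 0b11010011) = 0b00100101.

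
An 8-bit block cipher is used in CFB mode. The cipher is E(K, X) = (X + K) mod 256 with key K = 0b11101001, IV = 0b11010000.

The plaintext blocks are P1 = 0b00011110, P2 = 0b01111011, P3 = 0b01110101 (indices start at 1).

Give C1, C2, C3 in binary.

CFB encryption: C_i = P_i ⊕ E(K, C_{i−1}), with C_{0} = IV.
C1: E(K, 0b11010000) = 0b10111001; 0b00011110 ⊕ 0b10111001 = 0b10100111.
C2: E(K, 0b10100111) = 0b10010000; 0b01111011 ⊕ 0b10010000 = 0b11101011.
C3: E(K, 0b11101011) = 0b11010100; 0b01110101 ⊕ 0b11010100 = 0b10100001.

C1 = 0b10100111, C2 = 0b11101011, C3 = 0b10100001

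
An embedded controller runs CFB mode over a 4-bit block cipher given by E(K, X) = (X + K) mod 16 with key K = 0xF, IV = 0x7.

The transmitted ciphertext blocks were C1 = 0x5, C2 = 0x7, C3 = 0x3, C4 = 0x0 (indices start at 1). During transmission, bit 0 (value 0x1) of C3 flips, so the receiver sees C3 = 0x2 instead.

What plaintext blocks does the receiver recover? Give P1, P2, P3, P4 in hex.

CFB decryption: P_i = C_i ⊕ E(K, C_{i−1}), with C_{0} = IV.
Only C3 changed, to 0x2. In CFB, a change in C_i flips the same bit in P_i and garbles P_{i+1}. Decrypting the received ciphertext:
P1: E(K, 0x7) = 0x6; 0x5 ⊕ 0x6 = 0x3.
P2: E(K, 0x5) = 0x4; 0x7 ⊕ 0x4 = 0x3.
P3: E(K, 0x7) = 0x6; 0x2 ⊕ 0x6 = 0x4.
P4: E(K, 0x2) = 0x1; 0x0 ⊕ 0x1 = 0x1.
Blocks that differ from the original plaintext: P3, P4.

P1 = 0x3, P2 = 0x3, P3 = 0x4, P4 = 0x1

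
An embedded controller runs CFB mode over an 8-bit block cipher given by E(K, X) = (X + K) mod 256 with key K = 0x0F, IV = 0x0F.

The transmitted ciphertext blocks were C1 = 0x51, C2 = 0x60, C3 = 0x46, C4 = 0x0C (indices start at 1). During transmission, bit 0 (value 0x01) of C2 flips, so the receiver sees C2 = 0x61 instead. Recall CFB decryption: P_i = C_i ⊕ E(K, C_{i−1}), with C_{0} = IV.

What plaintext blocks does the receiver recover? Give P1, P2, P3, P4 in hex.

Only C2 changed, to 0x61. In CFB, a change in C_i flips the same bit in P_i and garbles P_{i+1}. Decrypting the received ciphertext:
P1: E(K, 0x0F) = 0x1E; 0x51 ⊕ 0x1E = 0x4F.
P2: E(K, 0x51) = 0x60; 0x61 ⊕ 0x60 = 0x01.
P3: E(K, 0x61) = 0x70; 0x46 ⊕ 0x70 = 0x36.
P4: E(K, 0x46) = 0x55; 0x0C ⊕ 0x55 = 0x59.
Blocks that differ from the original plaintext: P2, P3.

P1 = 0x4F, P2 = 0x01, P3 = 0x36, P4 = 0x59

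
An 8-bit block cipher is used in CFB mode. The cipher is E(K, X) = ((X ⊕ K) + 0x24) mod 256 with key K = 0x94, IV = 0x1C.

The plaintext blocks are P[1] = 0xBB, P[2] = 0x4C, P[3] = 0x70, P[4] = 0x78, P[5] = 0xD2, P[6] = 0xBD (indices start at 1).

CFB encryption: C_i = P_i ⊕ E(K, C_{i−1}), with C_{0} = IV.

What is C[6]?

C[6] = 0xAC

C[1]: E(K, 0x1C) = 0xAC; 0xBB ⊕ 0xAC = 0x17.
C[2]: E(K, 0x17) = 0xA7; 0x4C ⊕ 0xA7 = 0xEB.
C[3]: E(K, 0xEB) = 0xA3; 0x70 ⊕ 0xA3 = 0xD3.
C[4]: E(K, 0xD3) = 0x6B; 0x78 ⊕ 0x6B = 0x13.
C[5]: E(K, 0x13) = 0xAB; 0xD2 ⊕ 0xAB = 0x79.
C[6]: E(K, 0x79) = 0x11; 0xBD ⊕ 0x11 = 0xAC.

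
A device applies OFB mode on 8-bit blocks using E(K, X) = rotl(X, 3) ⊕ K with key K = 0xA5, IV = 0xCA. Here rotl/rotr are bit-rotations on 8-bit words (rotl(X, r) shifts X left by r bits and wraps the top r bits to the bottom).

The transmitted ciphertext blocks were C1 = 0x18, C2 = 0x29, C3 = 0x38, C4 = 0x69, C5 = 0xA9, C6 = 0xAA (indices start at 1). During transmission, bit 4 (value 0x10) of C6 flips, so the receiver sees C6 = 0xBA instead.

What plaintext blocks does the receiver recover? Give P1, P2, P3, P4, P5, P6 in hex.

OFB decryption: S_i = E(K, S_{i−1}) with S_{0} = IV; P_i = C_i ⊕ S_i.
Only C6 changed, to 0xBA. In OFB, a change in C_i flips the same bit in P_i only; the keystream is unaffected. Decrypting the received ciphertext:
P1: S = E(K, 0xCA) = 0xF3; 0x18 ⊕ 0xF3 = 0xEB.
P2: S = E(K, 0xF3) = 0x3A; 0x29 ⊕ 0x3A = 0x13.
P3: S = E(K, 0x3A) = 0x74; 0x38 ⊕ 0x74 = 0x4C.
P4: S = E(K, 0x74) = 0x06; 0x69 ⊕ 0x06 = 0x6F.
P5: S = E(K, 0x06) = 0x95; 0xA9 ⊕ 0x95 = 0x3C.
P6: S = E(K, 0x95) = 0x09; 0xBA ⊕ 0x09 = 0xB3.
Blocks that differ from the original plaintext: P6.

P1 = 0xEB, P2 = 0x13, P3 = 0x4C, P4 = 0x6F, P5 = 0x3C, P6 = 0xB3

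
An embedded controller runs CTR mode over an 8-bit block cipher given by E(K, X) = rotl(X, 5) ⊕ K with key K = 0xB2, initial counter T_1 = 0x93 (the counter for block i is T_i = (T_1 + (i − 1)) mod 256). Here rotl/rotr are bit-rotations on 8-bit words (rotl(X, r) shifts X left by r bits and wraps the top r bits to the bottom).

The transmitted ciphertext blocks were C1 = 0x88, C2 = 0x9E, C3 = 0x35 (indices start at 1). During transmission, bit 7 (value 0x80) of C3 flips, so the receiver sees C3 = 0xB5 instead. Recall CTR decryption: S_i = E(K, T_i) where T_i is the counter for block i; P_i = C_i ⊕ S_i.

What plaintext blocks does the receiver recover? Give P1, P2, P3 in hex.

P1 = 0x48, P2 = 0xBE, P3 = 0xB5

Only C3 changed, to 0xB5. In CTR, a change in C_i flips the same bit in P_i only; the keystream is unaffected. Decrypting the received ciphertext:
P1: T = 0x93, S = E(K, T) = 0xC0; 0x88 ⊕ 0xC0 = 0x48.
P2: T = 0x94, S = E(K, T) = 0x20; 0x9E ⊕ 0x20 = 0xBE.
P3: T = 0x95, S = E(K, T) = 0x00; 0xB5 ⊕ 0x00 = 0xB5.
Blocks that differ from the original plaintext: P3.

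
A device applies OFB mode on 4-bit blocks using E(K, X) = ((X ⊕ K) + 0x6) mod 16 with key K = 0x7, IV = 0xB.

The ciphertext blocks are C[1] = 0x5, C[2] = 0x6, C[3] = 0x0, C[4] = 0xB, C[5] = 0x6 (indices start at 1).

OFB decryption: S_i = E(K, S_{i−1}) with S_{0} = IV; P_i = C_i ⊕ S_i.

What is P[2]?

P[2] = 0xD

P[1]: S = E(K, 0xB) = 0x2; 0x5 ⊕ 0x2 = 0x7.
P[2]: S = E(K, 0x2) = 0xB; 0x6 ⊕ 0xB = 0xD.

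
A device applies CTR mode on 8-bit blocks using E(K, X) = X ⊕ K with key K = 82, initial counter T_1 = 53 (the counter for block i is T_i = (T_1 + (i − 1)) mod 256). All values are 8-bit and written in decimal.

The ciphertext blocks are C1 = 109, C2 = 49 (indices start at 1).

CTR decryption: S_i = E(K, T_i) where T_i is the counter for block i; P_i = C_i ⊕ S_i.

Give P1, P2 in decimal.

P1: T = 53, S = E(K, T) = 103; 109 ⊕ 103 = 10.
P2: T = 54, S = E(K, T) = 100; 49 ⊕ 100 = 85.

P1 = 10, P2 = 85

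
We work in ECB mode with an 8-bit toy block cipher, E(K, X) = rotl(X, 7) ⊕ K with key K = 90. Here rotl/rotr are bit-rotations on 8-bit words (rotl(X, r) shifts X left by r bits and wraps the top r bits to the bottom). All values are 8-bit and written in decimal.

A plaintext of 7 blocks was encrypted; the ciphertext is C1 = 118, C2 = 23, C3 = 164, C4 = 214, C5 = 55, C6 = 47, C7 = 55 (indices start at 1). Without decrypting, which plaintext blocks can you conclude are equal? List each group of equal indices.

ECB encrypts each block independently with the same key, so equal ciphertext blocks imply equal plaintext blocks.
C5 = C7 = 55, so P5 = P7.

P5 = P7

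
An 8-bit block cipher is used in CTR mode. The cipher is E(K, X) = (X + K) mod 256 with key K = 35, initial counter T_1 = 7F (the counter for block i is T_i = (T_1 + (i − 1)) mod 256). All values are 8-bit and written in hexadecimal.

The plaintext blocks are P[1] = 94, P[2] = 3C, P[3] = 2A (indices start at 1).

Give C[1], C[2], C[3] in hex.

C[1] = 20, C[2] = 89, C[3] = 9C

CTR encryption: S_i = E(K, T_i) where T_i is the counter for block i; C_i = P_i ⊕ S_i.
C[1]: T = 7F, S = E(K, T) = B4; 94 ⊕ B4 = 20.
C[2]: T = 80, S = E(K, T) = B5; 3C ⊕ B5 = 89.
C[3]: T = 81, S = E(K, T) = B6; 2A ⊕ B6 = 9C.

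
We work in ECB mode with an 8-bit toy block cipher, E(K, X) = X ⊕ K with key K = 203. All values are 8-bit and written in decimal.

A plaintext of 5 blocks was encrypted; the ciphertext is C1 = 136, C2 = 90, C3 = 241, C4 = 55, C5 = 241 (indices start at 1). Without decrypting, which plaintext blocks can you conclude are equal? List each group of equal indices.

ECB encrypts each block independently with the same key, so equal ciphertext blocks imply equal plaintext blocks.
C3 = C5 = 241, so P3 = P5.

P3 = P5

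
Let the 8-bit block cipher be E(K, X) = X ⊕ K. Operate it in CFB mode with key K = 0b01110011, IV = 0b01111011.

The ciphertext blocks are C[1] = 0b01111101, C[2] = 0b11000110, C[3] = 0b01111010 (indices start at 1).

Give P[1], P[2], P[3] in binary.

CFB decryption: P_i = C_i ⊕ E(K, C_{i−1}), with C_{0} = IV.
P[1]: E(K, 0b01111011) = 0b00001000; 0b01111101 ⊕ 0b00001000 = 0b01110101.
P[2]: E(K, 0b01111101) = 0b00001110; 0b11000110 ⊕ 0b00001110 = 0b11001000.
P[3]: E(K, 0b11000110) = 0b10110101; 0b01111010 ⊕ 0b10110101 = 0b11001111.

P[1] = 0b01110101, P[2] = 0b11001000, P[3] = 0b11001111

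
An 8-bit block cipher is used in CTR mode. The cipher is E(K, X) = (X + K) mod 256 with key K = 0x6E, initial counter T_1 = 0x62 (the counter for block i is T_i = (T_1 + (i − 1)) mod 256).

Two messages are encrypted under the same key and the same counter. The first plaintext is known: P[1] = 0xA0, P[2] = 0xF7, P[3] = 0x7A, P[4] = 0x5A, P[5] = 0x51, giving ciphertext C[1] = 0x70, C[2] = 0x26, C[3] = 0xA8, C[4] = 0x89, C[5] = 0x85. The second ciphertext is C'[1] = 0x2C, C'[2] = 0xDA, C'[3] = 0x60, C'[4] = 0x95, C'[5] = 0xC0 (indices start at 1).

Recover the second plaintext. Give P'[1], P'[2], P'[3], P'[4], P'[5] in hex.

P'[1] = 0xFC, P'[2] = 0x0B, P'[3] = 0xB2, P'[4] = 0x46, P'[5] = 0x14

In CTR with a reused counter, both messages share the same keystream S_i, so C_i ⊕ C'_i = P_i ⊕ P'_i and thus P'_i = P_i ⊕ C_i ⊕ C'_i.
P'[1]: 0xA0 ⊕ 0x70 ⊕ 0x2C = 0xFC.
P'[2]: 0xF7 ⊕ 0x26 ⊕ 0xDA = 0x0B.
P'[3]: 0x7A ⊕ 0xA8 ⊕ 0x60 = 0xB2.
P'[4]: 0x5A ⊕ 0x89 ⊕ 0x95 = 0x46.
P'[5]: 0x51 ⊕ 0x85 ⊕ 0xC0 = 0x14.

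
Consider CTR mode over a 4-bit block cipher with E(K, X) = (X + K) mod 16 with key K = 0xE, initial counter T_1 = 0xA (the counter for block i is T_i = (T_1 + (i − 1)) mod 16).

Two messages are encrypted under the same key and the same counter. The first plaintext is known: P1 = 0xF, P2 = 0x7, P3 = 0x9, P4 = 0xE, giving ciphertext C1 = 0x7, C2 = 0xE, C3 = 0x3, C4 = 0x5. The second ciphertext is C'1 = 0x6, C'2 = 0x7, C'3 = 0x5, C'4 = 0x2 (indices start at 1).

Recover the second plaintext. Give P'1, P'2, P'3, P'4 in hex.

In CTR with a reused counter, both messages share the same keystream S_i, so C_i ⊕ C'_i = P_i ⊕ P'_i and thus P'_i = P_i ⊕ C_i ⊕ C'_i.
P'1: 0xF ⊕ 0x7 ⊕ 0x6 = 0xE.
P'2: 0x7 ⊕ 0xE ⊕ 0x7 = 0xE.
P'3: 0x9 ⊕ 0x3 ⊕ 0x5 = 0xF.
P'4: 0xE ⊕ 0x5 ⊕ 0x2 = 0x9.

P'1 = 0xE, P'2 = 0xE, P'3 = 0xF, P'4 = 0x9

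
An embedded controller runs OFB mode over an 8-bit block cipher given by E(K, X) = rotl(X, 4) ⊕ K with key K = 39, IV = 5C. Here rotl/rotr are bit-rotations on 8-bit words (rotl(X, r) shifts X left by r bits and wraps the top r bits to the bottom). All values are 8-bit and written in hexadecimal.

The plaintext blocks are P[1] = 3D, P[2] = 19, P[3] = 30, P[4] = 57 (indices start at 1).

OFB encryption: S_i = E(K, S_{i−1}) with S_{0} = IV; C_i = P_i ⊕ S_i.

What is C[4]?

C[1]: S = E(K, 5C) = FC; 3D ⊕ FC = C1.
C[2]: S = E(K, FC) = F6; 19 ⊕ F6 = EF.
C[3]: S = E(K, F6) = 56; 30 ⊕ 56 = 66.
C[4]: S = E(K, 56) = 5C; 57 ⊕ 5C = 0B.

C[4] = 0B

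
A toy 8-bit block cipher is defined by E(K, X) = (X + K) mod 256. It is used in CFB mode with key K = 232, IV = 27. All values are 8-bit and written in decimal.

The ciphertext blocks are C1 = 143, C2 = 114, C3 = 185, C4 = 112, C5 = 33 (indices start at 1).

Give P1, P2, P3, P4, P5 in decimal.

CFB decryption: P_i = C_i ⊕ E(K, C_{i−1}), with C_{0} = IV.
P1: E(K, 27) = 3; 143 ⊕ 3 = 140.
P2: E(K, 143) = 119; 114 ⊕ 119 = 5.
P3: E(K, 114) = 90; 185 ⊕ 90 = 227.
P4: E(K, 185) = 161; 112 ⊕ 161 = 209.
P5: E(K, 112) = 88; 33 ⊕ 88 = 121.

P1 = 140, P2 = 5, P3 = 227, P4 = 209, P5 = 121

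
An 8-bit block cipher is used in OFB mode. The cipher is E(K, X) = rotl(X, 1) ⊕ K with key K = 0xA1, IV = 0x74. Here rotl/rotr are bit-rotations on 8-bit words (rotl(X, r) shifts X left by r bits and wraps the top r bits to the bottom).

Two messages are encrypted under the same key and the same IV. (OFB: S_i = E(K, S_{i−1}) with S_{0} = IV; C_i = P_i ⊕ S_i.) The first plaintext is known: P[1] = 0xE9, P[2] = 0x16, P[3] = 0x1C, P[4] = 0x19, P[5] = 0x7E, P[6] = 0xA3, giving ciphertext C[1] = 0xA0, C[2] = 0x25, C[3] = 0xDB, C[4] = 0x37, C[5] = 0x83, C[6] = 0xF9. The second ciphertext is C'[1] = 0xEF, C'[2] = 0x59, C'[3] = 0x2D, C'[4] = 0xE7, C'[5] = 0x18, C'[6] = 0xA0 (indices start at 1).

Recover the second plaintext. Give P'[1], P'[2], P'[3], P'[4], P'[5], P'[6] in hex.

In OFB with a reused IV, both messages share the same keystream S_i, so C_i ⊕ C'_i = P_i ⊕ P'_i and thus P'_i = P_i ⊕ C_i ⊕ C'_i.
P'[1]: 0xE9 ⊕ 0xA0 ⊕ 0xEF = 0xA6.
P'[2]: 0x16 ⊕ 0x25 ⊕ 0x59 = 0x6A.
P'[3]: 0x1C ⊕ 0xDB ⊕ 0x2D = 0xEA.
P'[4]: 0x19 ⊕ 0x37 ⊕ 0xE7 = 0xC9.
P'[5]: 0x7E ⊕ 0x83 ⊕ 0x18 = 0xE5.
P'[6]: 0xA3 ⊕ 0xF9 ⊕ 0xA0 = 0xFA.

P'[1] = 0xA6, P'[2] = 0x6A, P'[3] = 0xEA, P'[4] = 0xC9, P'[5] = 0xE5, P'[6] = 0xFA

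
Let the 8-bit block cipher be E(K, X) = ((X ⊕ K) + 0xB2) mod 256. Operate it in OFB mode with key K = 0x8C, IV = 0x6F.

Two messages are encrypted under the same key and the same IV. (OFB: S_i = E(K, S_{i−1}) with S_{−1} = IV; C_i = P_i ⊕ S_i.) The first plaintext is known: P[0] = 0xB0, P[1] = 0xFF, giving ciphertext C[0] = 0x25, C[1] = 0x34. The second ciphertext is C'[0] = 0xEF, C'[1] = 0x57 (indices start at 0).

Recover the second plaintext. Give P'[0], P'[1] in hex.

P'[0] = 0x7A, P'[1] = 0x9C

In OFB with a reused IV, both messages share the same keystream S_i, so C_i ⊕ C'_i = P_i ⊕ P'_i and thus P'_i = P_i ⊕ C_i ⊕ C'_i.
P'[0]: 0xB0 ⊕ 0x25 ⊕ 0xEF = 0x7A.
P'[1]: 0xFF ⊕ 0x34 ⊕ 0x57 = 0x9C.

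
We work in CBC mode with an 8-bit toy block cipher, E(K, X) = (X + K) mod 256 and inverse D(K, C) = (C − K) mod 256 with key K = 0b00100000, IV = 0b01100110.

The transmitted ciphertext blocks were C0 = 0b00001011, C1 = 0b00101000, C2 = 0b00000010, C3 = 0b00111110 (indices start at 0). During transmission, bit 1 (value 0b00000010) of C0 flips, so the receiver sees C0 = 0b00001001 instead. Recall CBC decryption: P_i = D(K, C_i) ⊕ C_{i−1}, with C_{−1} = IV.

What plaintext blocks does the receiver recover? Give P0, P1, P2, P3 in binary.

P0 = 0b10001111, P1 = 0b00000001, P2 = 0b11001010, P3 = 0b00011100

Only C0 changed, to 0b00001001. In CBC, a change in C_i garbles P_i and flips the same bit in P_{i+1}. Decrypting the received ciphertext:
P0: D(K, 0b00001001) = 0b11101001; 0b11101001 ⊕ 0b01100110 = 0b10001111.
P1: D(K, 0b00101000) = 0b00001000; 0b00001000 ⊕ 0b00001001 = 0b00000001.
P2: D(K, 0b00000010) = 0b11100010; 0b11100010 ⊕ 0b00101000 = 0b11001010.
P3: D(K, 0b00111110) = 0b00011110; 0b00011110 ⊕ 0b00000010 = 0b00011100.
Blocks that differ from the original plaintext: P0, P1.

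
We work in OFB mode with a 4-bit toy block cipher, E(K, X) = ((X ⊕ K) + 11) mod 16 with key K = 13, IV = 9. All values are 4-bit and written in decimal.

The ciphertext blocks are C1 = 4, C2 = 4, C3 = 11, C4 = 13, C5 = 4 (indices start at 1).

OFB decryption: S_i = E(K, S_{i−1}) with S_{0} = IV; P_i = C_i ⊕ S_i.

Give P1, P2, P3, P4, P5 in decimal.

P1 = 11, P2 = 9, P3 = 0, P4 = 12, P5 = 3

P1: S = E(K, 9) = 15; 4 ⊕ 15 = 11.
P2: S = E(K, 15) = 13; 4 ⊕ 13 = 9.
P3: S = E(K, 13) = 11; 11 ⊕ 11 = 0.
P4: S = E(K, 11) = 1; 13 ⊕ 1 = 12.
P5: S = E(K, 1) = 7; 4 ⊕ 7 = 3.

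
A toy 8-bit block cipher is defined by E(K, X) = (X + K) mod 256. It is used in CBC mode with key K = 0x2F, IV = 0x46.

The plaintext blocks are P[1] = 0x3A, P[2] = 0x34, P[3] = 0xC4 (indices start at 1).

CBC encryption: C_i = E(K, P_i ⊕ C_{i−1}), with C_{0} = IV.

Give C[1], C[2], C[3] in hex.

C[1]: P[1] ⊕ 0x46 = 0x7C; E(K, 0x7C) = 0xAB.
C[2]: P[2] ⊕ 0xAB = 0x9F; E(K, 0x9F) = 0xCE.
C[3]: P[3] ⊕ 0xCE = 0x0A; E(K, 0x0A) = 0x39.

C[1] = 0xAB, C[2] = 0xCE, C[3] = 0x39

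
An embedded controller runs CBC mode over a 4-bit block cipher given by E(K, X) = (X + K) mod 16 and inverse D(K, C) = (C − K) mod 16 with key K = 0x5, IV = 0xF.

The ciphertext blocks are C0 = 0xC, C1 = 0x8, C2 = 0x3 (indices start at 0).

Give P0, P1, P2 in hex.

P0 = 0x8, P1 = 0xF, P2 = 0x6

CBC decryption: P_i = D(K, C_i) ⊕ C_{i−1}, with C_{−1} = IV.
P0: D(K, 0xC) = 0x7; 0x7 ⊕ 0xF = 0x8.
P1: D(K, 0x8) = 0x3; 0x3 ⊕ 0xC = 0xF.
P2: D(K, 0x3) = 0xE; 0xE ⊕ 0x8 = 0x6.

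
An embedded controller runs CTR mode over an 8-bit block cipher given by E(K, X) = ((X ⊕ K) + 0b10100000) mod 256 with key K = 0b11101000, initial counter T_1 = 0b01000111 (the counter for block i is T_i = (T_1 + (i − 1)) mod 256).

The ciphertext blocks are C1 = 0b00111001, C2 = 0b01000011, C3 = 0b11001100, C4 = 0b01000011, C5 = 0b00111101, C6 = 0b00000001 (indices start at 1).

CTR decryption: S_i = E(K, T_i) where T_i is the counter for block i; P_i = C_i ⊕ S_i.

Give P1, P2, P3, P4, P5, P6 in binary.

P1 = 0b01110110, P2 = 0b00000011, P3 = 0b10001101, P4 = 0b00000001, P5 = 0b01111110, P6 = 0b01000101

P1: T = 0b01000111, S = E(K, T) = 0b01001111; 0b00111001 ⊕ 0b01001111 = 0b01110110.
P2: T = 0b01001000, S = E(K, T) = 0b01000000; 0b01000011 ⊕ 0b01000000 = 0b00000011.
P3: T = 0b01001001, S = E(K, T) = 0b01000001; 0b11001100 ⊕ 0b01000001 = 0b10001101.
P4: T = 0b01001010, S = E(K, T) = 0b01000010; 0b01000011 ⊕ 0b01000010 = 0b00000001.
P5: T = 0b01001011, S = E(K, T) = 0b01000011; 0b00111101 ⊕ 0b01000011 = 0b01111110.
P6: T = 0b01001100, S = E(K, T) = 0b01000100; 0b00000001 ⊕ 0b01000100 = 0b01000101.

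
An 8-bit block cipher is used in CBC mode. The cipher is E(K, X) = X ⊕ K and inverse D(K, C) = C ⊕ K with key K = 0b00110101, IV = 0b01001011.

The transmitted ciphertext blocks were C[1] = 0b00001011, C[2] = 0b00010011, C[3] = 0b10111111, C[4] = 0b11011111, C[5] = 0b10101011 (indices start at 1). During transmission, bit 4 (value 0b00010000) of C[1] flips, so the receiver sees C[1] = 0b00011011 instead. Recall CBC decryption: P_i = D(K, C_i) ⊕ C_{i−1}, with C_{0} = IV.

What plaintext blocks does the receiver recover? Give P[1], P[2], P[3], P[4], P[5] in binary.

Only C[1] changed, to 0b00011011. In CBC, a change in C_i garbles P_i and flips the same bit in P_{i+1}. Decrypting the received ciphertext:
P[1]: D(K, 0b00011011) = 0b00101110; 0b00101110 ⊕ 0b01001011 = 0b01100101.
P[2]: D(K, 0b00010011) = 0b00100110; 0b00100110 ⊕ 0b00011011 = 0b00111101.
P[3]: D(K, 0b10111111) = 0b10001010; 0b10001010 ⊕ 0b00010011 = 0b10011001.
P[4]: D(K, 0b11011111) = 0b11101010; 0b11101010 ⊕ 0b10111111 = 0b01010101.
P[5]: D(K, 0b10101011) = 0b10011110; 0b10011110 ⊕ 0b11011111 = 0b01000001.
Blocks that differ from the original plaintext: P[1], P[2].

P[1] = 0b01100101, P[2] = 0b00111101, P[3] = 0b10011001, P[4] = 0b01010101, P[5] = 0b01000001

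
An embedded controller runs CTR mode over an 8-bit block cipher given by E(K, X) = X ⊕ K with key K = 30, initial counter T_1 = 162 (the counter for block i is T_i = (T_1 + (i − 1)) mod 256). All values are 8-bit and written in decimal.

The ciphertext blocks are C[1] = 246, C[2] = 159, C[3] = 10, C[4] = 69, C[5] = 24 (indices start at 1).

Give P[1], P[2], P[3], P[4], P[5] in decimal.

P[1] = 74, P[2] = 34, P[3] = 176, P[4] = 254, P[5] = 160

CTR decryption: S_i = E(K, T_i) where T_i is the counter for block i; P_i = C_i ⊕ S_i.
P[1]: T = 162, S = E(K, T) = 188; 246 ⊕ 188 = 74.
P[2]: T = 163, S = E(K, T) = 189; 159 ⊕ 189 = 34.
P[3]: T = 164, S = E(K, T) = 186; 10 ⊕ 186 = 176.
P[4]: T = 165, S = E(K, T) = 187; 69 ⊕ 187 = 254.
P[5]: T = 166, S = E(K, T) = 184; 24 ⊕ 184 = 160.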